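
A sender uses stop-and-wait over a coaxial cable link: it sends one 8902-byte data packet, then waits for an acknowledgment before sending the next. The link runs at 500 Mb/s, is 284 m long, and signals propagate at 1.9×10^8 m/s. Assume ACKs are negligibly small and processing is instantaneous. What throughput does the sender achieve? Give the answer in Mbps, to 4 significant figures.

t_tx = L/R = 71216/500000000 = 0.000142432 s.
t_prop = 284/190000000 = 1.49474e-06 s; RTT = 2.98947e-06 s.
Cycle = t_tx + RTT = 0.000145421 s.
Throughput = L / cycle = 71216 / 0.000145421 = 489.7 Mbps.

489.7 Mbps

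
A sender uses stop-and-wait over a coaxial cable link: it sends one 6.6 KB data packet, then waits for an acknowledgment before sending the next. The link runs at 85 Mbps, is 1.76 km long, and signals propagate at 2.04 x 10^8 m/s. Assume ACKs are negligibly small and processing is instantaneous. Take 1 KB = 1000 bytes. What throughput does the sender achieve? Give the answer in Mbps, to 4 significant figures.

t_tx = L/R = 52800/85000000 = 0.000621176 s.
t_prop = 1760/204000000 = 8.62745e-06 s; RTT = 1.72549e-05 s.
Cycle = t_tx + RTT = 0.000638431 s.
Throughput = L / cycle = 52800 / 0.000638431 = 82.70 Mbps.

82.70 Mbps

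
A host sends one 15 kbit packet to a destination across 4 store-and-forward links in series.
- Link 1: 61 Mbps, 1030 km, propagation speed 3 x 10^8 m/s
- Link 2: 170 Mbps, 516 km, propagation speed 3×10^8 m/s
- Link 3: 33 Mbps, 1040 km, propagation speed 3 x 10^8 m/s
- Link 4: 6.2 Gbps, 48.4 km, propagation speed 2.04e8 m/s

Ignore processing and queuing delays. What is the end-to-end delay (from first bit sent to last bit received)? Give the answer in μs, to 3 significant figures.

9650 μs

L = 15000 bits.
Transmission delays (L/R per hop): 245.902, 88.2353, 454.545, 2.41935 μs; sum = 791.102 μs.
Propagation delays (d/s per hop): 3433.33, 1720, 3466.67, 237.255 μs; sum = 8857.25 μs.
End-to-end = 9650 μs.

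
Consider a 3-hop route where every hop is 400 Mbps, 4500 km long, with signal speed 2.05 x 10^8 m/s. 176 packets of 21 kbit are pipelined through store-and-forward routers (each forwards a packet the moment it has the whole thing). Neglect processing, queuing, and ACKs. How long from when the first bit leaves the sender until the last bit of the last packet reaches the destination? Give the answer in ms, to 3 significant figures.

Per-hop transmission t_tx = L/R = 21000/400000000 = 0.0525 ms.
Per-hop propagation t_prop = 4500000/2.05e+08 = 21.9512 ms.
Pipeline fill: first packet needs 3·t_tx to clear all hops; remaining 175 packets each add one t_tx.
Total = (3+176-1)·t_tx + 3·t_prop = 178·0.0525 + 3·21.9512 = 75.2 ms.

75.2 ms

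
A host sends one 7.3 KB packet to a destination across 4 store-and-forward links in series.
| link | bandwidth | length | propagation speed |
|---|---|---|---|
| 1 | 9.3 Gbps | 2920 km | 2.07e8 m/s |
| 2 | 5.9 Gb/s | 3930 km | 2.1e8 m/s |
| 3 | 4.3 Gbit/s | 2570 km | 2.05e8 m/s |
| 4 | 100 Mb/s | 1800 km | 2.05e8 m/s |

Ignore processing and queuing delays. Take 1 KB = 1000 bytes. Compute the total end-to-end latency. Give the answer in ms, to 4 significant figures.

L = 58400 bits.
Transmission delays (L/R per hop): 0.00627957, 0.00989831, 0.0135814, 0.584 ms; sum = 0.613759 ms.
Propagation delays (d/s per hop): 14.1063, 18.7143, 12.5366, 8.78049 ms; sum = 54.1376 ms.
End-to-end = 54.75 ms.

54.75 ms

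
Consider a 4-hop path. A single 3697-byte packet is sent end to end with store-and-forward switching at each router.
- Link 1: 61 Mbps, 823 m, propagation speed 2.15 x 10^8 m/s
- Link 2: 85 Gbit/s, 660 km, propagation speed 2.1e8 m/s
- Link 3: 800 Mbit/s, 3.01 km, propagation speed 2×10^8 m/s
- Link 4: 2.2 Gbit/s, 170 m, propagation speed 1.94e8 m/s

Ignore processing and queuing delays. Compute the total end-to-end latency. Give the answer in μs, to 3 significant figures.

L = 3697 × 8 = 29576 bits.
Transmission delays (L/R per hop): 484.852, 0.347953, 36.97, 13.4436 μs; sum = 535.614 μs.
Propagation delays (d/s per hop): 3.82791, 3142.86, 15.05, 0.876289 μs; sum = 3162.61 μs.
End-to-end = 3700 μs.

3700 μs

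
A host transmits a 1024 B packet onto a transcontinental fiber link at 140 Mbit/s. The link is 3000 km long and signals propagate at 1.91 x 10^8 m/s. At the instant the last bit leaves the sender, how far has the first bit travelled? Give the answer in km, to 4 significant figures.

11.18 km

t_tx = L/R = 8192/140000000 = 5.85143e-05 s.
Distance = s × t_tx = 191000000 × 5.85143e-05 = 11.18 km.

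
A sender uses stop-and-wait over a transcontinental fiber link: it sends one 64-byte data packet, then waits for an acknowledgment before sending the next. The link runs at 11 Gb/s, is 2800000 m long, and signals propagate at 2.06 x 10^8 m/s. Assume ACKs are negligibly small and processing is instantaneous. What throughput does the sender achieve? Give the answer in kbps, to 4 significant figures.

18.83 kbps

t_tx = L/R = 512/11000000000 = 4.65455e-08 s.
t_prop = 2800000/206000000 = 0.0135922 s; RTT = 0.0271845 s.
Cycle = t_tx + RTT = 0.0271845 s.
Throughput = L / cycle = 512 / 0.0271845 = 18.83 kbps.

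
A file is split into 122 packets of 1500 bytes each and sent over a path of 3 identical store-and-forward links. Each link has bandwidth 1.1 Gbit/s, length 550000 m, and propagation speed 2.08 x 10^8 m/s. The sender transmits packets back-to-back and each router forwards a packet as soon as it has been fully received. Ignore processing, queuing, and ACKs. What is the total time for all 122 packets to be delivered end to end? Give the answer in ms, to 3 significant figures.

Per-hop transmission t_tx = L/R = 12000/1100000000 = 0.0109091 ms.
Per-hop propagation t_prop = 550000/208000000 = 2.64423 ms.
Pipeline fill: first packet needs 3·t_tx to clear all hops; remaining 121 packets each add one t_tx.
Total = (3+122-1)·t_tx + 3·t_prop = 124·0.0109091 + 3·2.64423 = 9.29 ms.

9.29 ms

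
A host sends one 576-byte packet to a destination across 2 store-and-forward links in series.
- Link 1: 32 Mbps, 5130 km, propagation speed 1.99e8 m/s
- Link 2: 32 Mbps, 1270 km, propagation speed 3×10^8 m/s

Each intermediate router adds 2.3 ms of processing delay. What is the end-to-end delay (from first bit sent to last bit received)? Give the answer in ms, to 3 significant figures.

L = 576 × 8 = 4608 bits.
Transmission delay per hop = L/R = 4608/32000000 = 0.144 ms; 2 hops → 0.288 ms.
Propagation delays (d/s per hop): 25.7789, 4.23333 ms; sum = 30.0122 ms.
Processing at 1 router(s): 1 × 2.3 ms = 2.3 ms.
End-to-end = 32.6 ms.

32.6 ms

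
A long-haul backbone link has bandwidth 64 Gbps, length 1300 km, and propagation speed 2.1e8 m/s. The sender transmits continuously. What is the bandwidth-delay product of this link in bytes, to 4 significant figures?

Propagation delay = 1300000 / 210000000 = 0.00619048 s.
BDP = R × t_prop = 64000000000 × 0.00619048 = 396190000 bits.
In bytes: 396190000/8 = 49520000 bytes.

49520000 bytes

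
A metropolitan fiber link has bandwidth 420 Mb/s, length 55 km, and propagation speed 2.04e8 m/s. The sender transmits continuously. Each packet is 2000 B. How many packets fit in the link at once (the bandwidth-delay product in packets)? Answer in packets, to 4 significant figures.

7.077 packets

Propagation delay = 55000 / 204000000 = 0.000269608 s.
BDP = R × t_prop = 420000000 × 0.000269608 = 113235 bits.
In packets of 16000 bits: 7.077 packets.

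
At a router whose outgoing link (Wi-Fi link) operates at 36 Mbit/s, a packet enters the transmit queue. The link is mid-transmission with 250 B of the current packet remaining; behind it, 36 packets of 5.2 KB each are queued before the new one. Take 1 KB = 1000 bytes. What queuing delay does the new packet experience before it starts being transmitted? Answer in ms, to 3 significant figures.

41.7 ms

Each queued packet: L/R = 41600/36000000 = 1.15556 ms.
36 queued → 41.6 ms.
Plus remaining 2000 bits of current packet: 0.0555556 ms.
Queuing delay = 41.7 ms.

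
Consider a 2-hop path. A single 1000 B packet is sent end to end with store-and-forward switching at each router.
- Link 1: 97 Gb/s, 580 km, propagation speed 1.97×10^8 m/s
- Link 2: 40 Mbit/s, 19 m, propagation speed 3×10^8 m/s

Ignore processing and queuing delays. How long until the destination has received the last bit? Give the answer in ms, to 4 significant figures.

3.144 ms

L = 1000 × 8 = 8000 bits.
Transmission delays (L/R per hop): 8.24742e-05, 0.2 ms; sum = 0.200082 ms.
Propagation delays (d/s per hop): 2.94416, 6.33333e-05 ms; sum = 2.94423 ms.
End-to-end = 3.144 ms.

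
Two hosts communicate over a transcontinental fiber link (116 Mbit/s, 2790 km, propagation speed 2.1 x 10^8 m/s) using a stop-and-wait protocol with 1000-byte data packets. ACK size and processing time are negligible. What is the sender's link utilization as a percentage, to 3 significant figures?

t_tx = L/R = 8000/116000000 = 6.89655e-05 s.
t_prop = 2790000/210000000 = 0.0132857 s; RTT = 0.0265714 s.
Cycle = t_tx + RTT = 0.0266404 s.
Utilization = t_tx / cycle = 6.89655e-05/0.0266404 = 0.259 %.

0.259 %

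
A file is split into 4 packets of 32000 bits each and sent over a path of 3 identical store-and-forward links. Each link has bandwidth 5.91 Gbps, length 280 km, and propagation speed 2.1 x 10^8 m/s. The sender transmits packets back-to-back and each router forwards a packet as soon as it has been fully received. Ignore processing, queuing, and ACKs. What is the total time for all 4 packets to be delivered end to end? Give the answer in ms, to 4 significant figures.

4.032 ms

Per-hop transmission t_tx = L/R = 32000/5910000000 = 0.00541455 ms.
Per-hop propagation t_prop = 280000/210000000 = 1.33333 ms.
Pipeline fill: first packet needs 3·t_tx to clear all hops; remaining 3 packets each add one t_tx.
Total = (3+4-1)·t_tx + 3·t_prop = 6·0.00541455 + 3·1.33333 = 4.032 ms.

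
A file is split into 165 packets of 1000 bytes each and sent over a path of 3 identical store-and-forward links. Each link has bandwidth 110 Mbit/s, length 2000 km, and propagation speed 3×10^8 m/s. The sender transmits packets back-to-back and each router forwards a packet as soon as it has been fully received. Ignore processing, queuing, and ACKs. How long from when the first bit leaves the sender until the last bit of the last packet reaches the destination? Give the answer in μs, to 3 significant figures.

Per-hop transmission t_tx = L/R = 8000/110000000 = 72.7273 μs.
Per-hop propagation t_prop = 2000000/300000000 = 6666.67 μs.
Pipeline fill: first packet needs 3·t_tx to clear all hops; remaining 164 packets each add one t_tx.
Total = (3+165-1)·t_tx + 3·t_prop = 167·72.7273 + 3·6666.67 = 32100 μs.

32100 μs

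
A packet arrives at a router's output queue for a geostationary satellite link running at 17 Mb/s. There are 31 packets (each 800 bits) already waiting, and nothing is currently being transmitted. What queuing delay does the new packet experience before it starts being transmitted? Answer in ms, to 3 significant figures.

Each queued packet: L/R = 800/17000000 = 0.0470588 ms.
31 queued → 1.45882 ms.
Queuing delay = 1.46 ms.

1.46 ms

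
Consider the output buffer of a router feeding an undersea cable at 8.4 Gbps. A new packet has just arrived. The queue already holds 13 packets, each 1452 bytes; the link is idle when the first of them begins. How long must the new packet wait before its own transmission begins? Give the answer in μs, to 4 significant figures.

17.98 μs

Each queued packet: L/R = 11616/8400000000 = 1.38286 μs.
13 queued → 17.9771 μs.
Queuing delay = 17.98 μs.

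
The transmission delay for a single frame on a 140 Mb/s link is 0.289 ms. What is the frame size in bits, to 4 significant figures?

L = R × t_tx = 140000000 b/s × 0.000289 s = 40460 bits.

40460 bits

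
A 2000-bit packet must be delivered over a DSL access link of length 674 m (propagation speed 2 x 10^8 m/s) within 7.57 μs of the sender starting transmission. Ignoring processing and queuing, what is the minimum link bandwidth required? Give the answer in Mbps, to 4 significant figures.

Propagation delay = 674 / 200000000 = 3.37 μs.
Transmission budget = 7.57 − 3.37 = 4.2 μs.
R ≥ L / t_tx = 2000 bits / 4.2e-06 s = 476.2 Mbps.

476.2 Mbps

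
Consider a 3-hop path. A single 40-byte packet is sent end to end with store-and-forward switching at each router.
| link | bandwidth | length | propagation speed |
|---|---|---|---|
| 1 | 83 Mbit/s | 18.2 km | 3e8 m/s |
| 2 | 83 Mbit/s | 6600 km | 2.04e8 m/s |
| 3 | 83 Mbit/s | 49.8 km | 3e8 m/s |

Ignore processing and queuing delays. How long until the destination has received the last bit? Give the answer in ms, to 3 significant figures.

32.6 ms

L = 40 × 8 = 320 bits.
Transmission delay per hop = L/R = 320/83000000 = 0.00385542 ms; 3 hops → 0.0115663 ms.
Propagation delays (d/s per hop): 0.0606667, 32.3529, 0.166 ms; sum = 32.5796 ms.
End-to-end = 32.6 ms.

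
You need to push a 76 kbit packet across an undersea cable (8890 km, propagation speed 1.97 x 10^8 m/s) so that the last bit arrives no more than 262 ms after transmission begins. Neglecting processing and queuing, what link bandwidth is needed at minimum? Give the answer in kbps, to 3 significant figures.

Propagation delay = 8890000 / 197000000 = 45.1269 ms.
Transmission budget = 262 − 45.1269 = 216.873 ms.
R ≥ L / t_tx = 76000 bits / 0.216873 s = 350 kbps.

350 kbps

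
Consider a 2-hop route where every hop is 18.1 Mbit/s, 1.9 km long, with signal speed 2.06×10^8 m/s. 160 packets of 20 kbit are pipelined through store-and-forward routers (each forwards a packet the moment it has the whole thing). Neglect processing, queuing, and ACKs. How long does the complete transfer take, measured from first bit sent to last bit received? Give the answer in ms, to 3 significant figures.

178 ms

Per-hop transmission t_tx = L/R = 20000/18100000 = 1.10497 ms.
Per-hop propagation t_prop = 1900/206000000 = 0.0092233 ms.
Pipeline fill: first packet needs 2·t_tx to clear all hops; remaining 159 packets each add one t_tx.
Total = (2+160-1)·t_tx + 2·t_prop = 161·1.10497 + 2·0.0092233 = 178 ms.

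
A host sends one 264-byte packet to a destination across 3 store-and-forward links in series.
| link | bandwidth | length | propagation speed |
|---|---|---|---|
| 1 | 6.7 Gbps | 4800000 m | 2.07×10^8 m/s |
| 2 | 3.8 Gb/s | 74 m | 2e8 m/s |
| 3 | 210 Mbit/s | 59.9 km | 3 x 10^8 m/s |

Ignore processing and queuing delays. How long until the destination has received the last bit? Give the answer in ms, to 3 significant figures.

L = 264 × 8 = 2112 bits.
Transmission delays (L/R per hop): 0.000315224, 0.000555789, 0.0100571 ms; sum = 0.0109282 ms.
Propagation delays (d/s per hop): 23.1884, 0.00037, 0.199667 ms; sum = 23.3884 ms.
End-to-end = 23.4 ms.

23.4 ms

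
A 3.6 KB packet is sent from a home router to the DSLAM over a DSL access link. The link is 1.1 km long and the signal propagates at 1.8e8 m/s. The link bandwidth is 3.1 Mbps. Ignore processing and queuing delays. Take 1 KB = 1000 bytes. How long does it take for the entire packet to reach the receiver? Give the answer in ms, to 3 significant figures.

9.30 ms

L = 28800 bits.
Transmission delay = L/R = 28800 / 3100000 = 9.29032 ms.
Propagation delay = d/s = 1100 m / 180000000 m/s = 0.00611111 ms.
Total = 9.30 ms.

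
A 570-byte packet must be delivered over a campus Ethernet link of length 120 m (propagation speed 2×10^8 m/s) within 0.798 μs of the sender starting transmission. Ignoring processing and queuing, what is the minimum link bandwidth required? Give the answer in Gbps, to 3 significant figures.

23.0 Gbps

L = 4560 bits.
Propagation delay = 120 / 200000000 = 0.6 μs.
Transmission budget = 0.798 − 0.6 = 0.198 μs.
R ≥ L / t_tx = 4560 bits / 1.98e-07 s = 23.0 Gbps.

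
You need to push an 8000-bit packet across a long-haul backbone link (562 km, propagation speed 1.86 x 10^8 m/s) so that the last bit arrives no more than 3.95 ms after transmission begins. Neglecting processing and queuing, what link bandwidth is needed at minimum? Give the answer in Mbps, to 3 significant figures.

8.62 Mbps

Propagation delay = 562000 / 186000000 = 3.02151 ms.
Transmission budget = 3.95 − 3.02151 = 0.928495 ms.
R ≥ L / t_tx = 8000 bits / 0.000928495 s = 8.62 Mbps.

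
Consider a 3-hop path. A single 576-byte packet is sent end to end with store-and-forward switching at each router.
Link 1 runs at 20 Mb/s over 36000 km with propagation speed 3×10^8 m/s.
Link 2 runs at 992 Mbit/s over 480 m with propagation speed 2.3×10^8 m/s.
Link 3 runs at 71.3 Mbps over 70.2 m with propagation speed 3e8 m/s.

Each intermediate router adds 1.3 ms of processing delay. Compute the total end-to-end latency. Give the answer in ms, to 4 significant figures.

122.9 ms

L = 576 × 8 = 4608 bits.
Transmission delays (L/R per hop): 0.2304, 0.00464516, 0.0646283 ms; sum = 0.299673 ms.
Propagation delays (d/s per hop): 120, 0.00208696, 0.000234 ms; sum = 120.002 ms.
Processing at 2 router(s): 2 × 1.3 ms = 2.6 ms.
End-to-end = 122.9 ms.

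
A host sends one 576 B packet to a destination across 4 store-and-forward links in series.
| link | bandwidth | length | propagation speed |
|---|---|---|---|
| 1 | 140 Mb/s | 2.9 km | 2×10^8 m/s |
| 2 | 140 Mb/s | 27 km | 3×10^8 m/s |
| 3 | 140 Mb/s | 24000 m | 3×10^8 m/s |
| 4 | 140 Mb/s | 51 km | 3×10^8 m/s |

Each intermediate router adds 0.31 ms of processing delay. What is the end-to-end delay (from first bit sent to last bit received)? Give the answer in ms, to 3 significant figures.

1.42 ms

L = 576 × 8 = 4608 bits.
Transmission delay per hop = L/R = 4608/140000000 = 0.0329143 ms; 4 hops → 0.131657 ms.
Propagation delays (d/s per hop): 0.0145, 0.09, 0.08, 0.17 ms; sum = 0.3545 ms.
Processing at 3 router(s): 3 × 0.31 ms = 0.93 ms.
End-to-end = 1.42 ms.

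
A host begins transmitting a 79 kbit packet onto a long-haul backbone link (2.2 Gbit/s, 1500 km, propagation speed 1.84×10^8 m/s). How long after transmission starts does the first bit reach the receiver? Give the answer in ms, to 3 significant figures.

8.15 ms

First bit experiences only propagation delay: d/s = 1500000/184000000 = 8.15 ms.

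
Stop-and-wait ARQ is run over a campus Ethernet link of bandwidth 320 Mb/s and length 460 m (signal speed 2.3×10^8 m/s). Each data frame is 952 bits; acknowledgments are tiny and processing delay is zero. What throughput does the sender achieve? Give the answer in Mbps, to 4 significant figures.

136.5 Mbps

t_tx = L/R = 952/320000000 = 2.975e-06 s.
t_prop = 460/2.3e+08 = 2e-06 s; RTT = 4e-06 s.
Cycle = t_tx + RTT = 6.975e-06 s.
Throughput = L / cycle = 952 / 6.975e-06 = 136.5 Mbps.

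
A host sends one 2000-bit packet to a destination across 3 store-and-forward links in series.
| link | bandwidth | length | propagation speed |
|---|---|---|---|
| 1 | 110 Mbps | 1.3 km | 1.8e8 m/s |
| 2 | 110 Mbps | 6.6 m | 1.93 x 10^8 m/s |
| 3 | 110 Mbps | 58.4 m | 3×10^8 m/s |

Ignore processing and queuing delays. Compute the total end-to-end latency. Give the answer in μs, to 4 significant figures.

62.00 μs

Transmission delay per hop = L/R = 2000/110000000 = 18.1818 μs; 3 hops → 54.5455 μs.
Propagation delays (d/s per hop): 7.22222, 0.0341969, 0.194667 μs; sum = 7.45109 μs.
End-to-end = 62.00 μs.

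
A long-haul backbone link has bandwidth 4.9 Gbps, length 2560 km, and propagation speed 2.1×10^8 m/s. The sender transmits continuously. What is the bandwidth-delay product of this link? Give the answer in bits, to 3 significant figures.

59700000 bits

Propagation delay = 2560000 / 210000000 = 0.0121905 s.
BDP = R × t_prop = 4900000000 × 0.0121905 = 59733300 bits.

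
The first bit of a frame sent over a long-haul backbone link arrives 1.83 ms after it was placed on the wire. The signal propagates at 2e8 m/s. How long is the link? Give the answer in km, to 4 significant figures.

366.0 km

d = s × t_prop = 200000000 × 0.00183 = 366.0 km.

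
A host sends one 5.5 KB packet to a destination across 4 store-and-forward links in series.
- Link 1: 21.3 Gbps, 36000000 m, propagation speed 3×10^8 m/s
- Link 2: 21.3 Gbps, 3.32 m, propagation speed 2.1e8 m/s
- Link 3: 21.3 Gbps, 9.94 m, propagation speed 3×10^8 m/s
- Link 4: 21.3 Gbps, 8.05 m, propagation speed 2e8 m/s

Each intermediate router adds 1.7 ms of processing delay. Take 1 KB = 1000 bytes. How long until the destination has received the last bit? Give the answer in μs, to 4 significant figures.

125100 μs

L = 44000 bits.
Transmission delay per hop = L/R = 44000/21300000000 = 2.06573 μs; 4 hops → 8.26291 μs.
Propagation delays (d/s per hop): 120000, 0.0158095, 0.0331333, 0.04025 μs; sum = 120000 μs.
Processing at 3 router(s): 3 × 1.7 ms = 5100 μs.
End-to-end = 125100 μs.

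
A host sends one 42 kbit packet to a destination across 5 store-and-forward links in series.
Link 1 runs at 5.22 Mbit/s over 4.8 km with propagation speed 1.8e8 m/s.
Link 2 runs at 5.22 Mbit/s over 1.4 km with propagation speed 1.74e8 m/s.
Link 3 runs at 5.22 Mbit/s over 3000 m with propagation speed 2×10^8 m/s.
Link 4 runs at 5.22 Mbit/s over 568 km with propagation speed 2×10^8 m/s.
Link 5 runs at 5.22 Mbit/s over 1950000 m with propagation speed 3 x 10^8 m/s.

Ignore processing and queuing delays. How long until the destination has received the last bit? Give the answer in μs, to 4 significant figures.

L = 42000 bits.
Transmission delay per hop = L/R = 42000/5220000 = 8045.98 μs; 5 hops → 40229.9 μs.
Propagation delays (d/s per hop): 26.6667, 8.04598, 15, 2840, 6500 μs; sum = 9389.71 μs.
End-to-end = 49620 μs.

49620 μs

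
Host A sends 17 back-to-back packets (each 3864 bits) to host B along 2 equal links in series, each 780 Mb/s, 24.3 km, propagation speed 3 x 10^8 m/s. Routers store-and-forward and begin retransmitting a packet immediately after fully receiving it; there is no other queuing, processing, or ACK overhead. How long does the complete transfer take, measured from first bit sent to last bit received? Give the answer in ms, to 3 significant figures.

0.251 ms

Per-hop transmission t_tx = L/R = 3864/780000000 = 0.00495385 ms.
Per-hop propagation t_prop = 24300/300000000 = 0.081 ms.
Pipeline fill: first packet needs 2·t_tx to clear all hops; remaining 16 packets each add one t_tx.
Total = (2+17-1)·t_tx + 2·t_prop = 18·0.00495385 + 2·0.081 = 0.251 ms.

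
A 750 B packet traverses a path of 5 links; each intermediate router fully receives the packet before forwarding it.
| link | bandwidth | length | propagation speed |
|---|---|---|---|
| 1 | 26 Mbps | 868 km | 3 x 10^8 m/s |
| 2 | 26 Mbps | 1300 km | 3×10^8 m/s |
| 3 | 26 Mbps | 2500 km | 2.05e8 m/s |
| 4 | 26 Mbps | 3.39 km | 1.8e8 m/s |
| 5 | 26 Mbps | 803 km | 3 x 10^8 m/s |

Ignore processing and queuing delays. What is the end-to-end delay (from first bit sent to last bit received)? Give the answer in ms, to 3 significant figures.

L = 750 × 8 = 6000 bits.
Transmission delay per hop = L/R = 6000/26000000 = 0.230769 ms; 5 hops → 1.15385 ms.
Propagation delays (d/s per hop): 2.89333, 4.33333, 12.1951, 0.0188333, 2.67667 ms; sum = 22.1173 ms.
End-to-end = 23.3 ms.

23.3 ms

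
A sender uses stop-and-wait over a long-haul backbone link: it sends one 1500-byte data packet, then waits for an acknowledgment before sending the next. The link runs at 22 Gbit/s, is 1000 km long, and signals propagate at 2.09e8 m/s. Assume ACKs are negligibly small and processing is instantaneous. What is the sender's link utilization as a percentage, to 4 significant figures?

0.005700 %

t_tx = L/R = 12000/22000000000 = 5.45455e-07 s.
t_prop = 1000000/209000000 = 0.00478469 s; RTT = 0.00956938 s.
Cycle = t_tx + RTT = 0.00956992 s.
Utilization = t_tx / cycle = 5.45455e-07/0.00956992 = 0.005700 %.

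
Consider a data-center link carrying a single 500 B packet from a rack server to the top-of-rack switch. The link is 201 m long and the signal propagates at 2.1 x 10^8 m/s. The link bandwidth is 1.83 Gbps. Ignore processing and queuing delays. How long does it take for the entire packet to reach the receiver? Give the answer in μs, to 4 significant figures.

3.143 μs

L = 500 × 8 = 4000 bits.
Transmission delay = L/R = 4000 / 1830000000 = 2.18579 μs.
Propagation delay = d/s = 201 m / 210000000 m/s = 0.957143 μs.
Total = 3.143 μs.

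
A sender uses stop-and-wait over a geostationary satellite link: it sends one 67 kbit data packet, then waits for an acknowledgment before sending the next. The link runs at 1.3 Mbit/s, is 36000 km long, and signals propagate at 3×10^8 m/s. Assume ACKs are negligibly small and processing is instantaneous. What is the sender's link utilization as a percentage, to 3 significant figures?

t_tx = L/R = 67000/1300000 = 0.0515385 s.
t_prop = 36000000/300000000 = 0.12 s; RTT = 0.24 s.
Cycle = t_tx + RTT = 0.291538 s.
Utilization = t_tx / cycle = 0.0515385/0.291538 = 17.7 %.

17.7 %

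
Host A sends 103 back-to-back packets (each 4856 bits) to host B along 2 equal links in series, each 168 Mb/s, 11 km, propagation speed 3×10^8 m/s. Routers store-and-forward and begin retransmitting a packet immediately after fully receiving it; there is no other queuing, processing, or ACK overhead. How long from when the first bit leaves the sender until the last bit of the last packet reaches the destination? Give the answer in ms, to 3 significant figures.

3.08 ms

Per-hop transmission t_tx = L/R = 4856/168000000 = 0.0289048 ms.
Per-hop propagation t_prop = 11000/300000000 = 0.0366667 ms.
Pipeline fill: first packet needs 2·t_tx to clear all hops; remaining 102 packets each add one t_tx.
Total = (2+103-1)·t_tx + 2·t_prop = 104·0.0289048 + 2·0.0366667 = 3.08 ms.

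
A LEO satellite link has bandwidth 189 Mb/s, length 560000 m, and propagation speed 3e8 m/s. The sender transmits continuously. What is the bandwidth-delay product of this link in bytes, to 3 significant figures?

44100 bytes

Propagation delay = 560000 / 300000000 = 0.00186667 s.
BDP = R × t_prop = 189000000 × 0.00186667 = 352800 bits.
In bytes: 352800/8 = 44100 bytes.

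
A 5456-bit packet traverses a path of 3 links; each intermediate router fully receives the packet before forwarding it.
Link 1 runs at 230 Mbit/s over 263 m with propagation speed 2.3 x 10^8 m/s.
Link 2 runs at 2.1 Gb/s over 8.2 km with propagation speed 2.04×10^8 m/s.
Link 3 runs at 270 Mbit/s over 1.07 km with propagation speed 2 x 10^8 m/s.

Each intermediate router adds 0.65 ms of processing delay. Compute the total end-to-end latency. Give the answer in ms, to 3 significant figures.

1.39 ms

Transmission delays (L/R per hop): 0.0237217, 0.0025981, 0.0202074 ms; sum = 0.0465272 ms.
Propagation delays (d/s per hop): 0.00114348, 0.0401961, 0.00535 ms; sum = 0.0466896 ms.
Processing at 2 router(s): 2 × 0.65 ms = 1.3 ms.
End-to-end = 1.39 ms.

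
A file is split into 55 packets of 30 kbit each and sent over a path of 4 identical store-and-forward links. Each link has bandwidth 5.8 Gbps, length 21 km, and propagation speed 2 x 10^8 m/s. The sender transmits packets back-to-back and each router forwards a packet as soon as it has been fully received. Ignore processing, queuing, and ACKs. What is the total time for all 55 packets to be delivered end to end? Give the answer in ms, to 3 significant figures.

0.720 ms

Per-hop transmission t_tx = L/R = 30000/5800000000 = 0.00517241 ms.
Per-hop propagation t_prop = 21000/200000000 = 0.105 ms.
Pipeline fill: first packet needs 4·t_tx to clear all hops; remaining 54 packets each add one t_tx.
Total = (4+55-1)·t_tx + 4·t_prop = 58·0.00517241 + 4·0.105 = 0.720 ms.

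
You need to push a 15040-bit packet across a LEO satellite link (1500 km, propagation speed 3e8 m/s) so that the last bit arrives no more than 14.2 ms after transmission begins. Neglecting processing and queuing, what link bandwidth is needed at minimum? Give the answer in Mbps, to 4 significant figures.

1.635 Mbps

Propagation delay = 1500000 / 300000000 = 5 ms.
Transmission budget = 14.2 − 5 = 9.2 ms.
R ≥ L / t_tx = 15040 bits / 0.0092 s = 1.635 Mbps.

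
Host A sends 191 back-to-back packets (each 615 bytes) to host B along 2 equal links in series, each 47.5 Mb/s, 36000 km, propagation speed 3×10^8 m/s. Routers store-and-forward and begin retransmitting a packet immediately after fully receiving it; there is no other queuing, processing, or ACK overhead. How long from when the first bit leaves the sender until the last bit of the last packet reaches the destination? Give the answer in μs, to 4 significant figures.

Per-hop transmission t_tx = L/R = 4920/47500000 = 103.579 μs.
Per-hop propagation t_prop = 36000000/300000000 = 120000 μs.
Pipeline fill: first packet needs 2·t_tx to clear all hops; remaining 190 packets each add one t_tx.
Total = (2+191-1)·t_tx + 2·t_prop = 192·103.579 + 2·120000 = 259900 μs.

259900 μs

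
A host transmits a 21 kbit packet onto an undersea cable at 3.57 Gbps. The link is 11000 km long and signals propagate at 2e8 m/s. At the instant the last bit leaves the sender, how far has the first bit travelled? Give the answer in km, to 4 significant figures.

1.176 km

t_tx = L/R = 21000/3570000000 = 5.88235e-06 s.
Distance = s × t_tx = 200000000 × 5.88235e-06 = 1.176 km.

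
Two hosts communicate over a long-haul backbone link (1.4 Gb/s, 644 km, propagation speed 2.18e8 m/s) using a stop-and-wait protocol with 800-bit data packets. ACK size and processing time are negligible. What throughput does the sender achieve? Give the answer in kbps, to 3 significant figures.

t_tx = L/R = 800/1400000000 = 5.71429e-07 s.
t_prop = 644000/2.18e+08 = 0.00295413 s; RTT = 0.00590826 s.
Cycle = t_tx + RTT = 0.00590883 s.
Throughput = L / cycle = 800 / 0.00590883 = 135 kbps.

135 kbps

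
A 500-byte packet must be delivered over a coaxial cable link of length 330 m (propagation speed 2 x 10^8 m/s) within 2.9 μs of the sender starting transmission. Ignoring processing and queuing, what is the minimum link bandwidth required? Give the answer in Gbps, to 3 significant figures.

L = 4000 bits.
Propagation delay = 330 / 200000000 = 1.65 μs.
Transmission budget = 2.9 − 1.65 = 1.25 μs.
R ≥ L / t_tx = 4000 bits / 1.25e-06 s = 3.20 Gbps.

3.20 Gbps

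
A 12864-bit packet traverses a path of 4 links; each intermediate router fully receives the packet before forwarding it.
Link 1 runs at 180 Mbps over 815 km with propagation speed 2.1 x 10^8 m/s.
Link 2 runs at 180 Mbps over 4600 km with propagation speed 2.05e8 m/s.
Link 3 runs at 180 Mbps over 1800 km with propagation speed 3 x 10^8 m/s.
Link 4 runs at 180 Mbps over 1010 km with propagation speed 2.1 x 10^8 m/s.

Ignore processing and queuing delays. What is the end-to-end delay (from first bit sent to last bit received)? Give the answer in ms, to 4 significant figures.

37.42 ms

Transmission delay per hop = L/R = 12864/180000000 = 0.0714667 ms; 4 hops → 0.285867 ms.
Propagation delays (d/s per hop): 3.88095, 22.439, 6, 4.80952 ms; sum = 37.1295 ms.
End-to-end = 37.42 ms.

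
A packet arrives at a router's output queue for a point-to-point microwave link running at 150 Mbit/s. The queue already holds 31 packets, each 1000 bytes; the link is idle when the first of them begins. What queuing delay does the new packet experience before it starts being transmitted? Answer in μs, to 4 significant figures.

Each queued packet: L/R = 8000/150000000 = 53.3333 μs.
31 queued → 1653.33 μs.
Queuing delay = 1653 μs.

1653 μs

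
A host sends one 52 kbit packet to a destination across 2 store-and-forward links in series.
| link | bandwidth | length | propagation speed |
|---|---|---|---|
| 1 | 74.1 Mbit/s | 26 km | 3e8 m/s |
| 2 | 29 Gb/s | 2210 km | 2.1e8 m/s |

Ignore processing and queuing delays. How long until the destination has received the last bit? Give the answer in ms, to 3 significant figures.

11.3 ms

L = 52000 bits.
Transmission delays (L/R per hop): 0.701754, 0.0017931 ms; sum = 0.703547 ms.
Propagation delays (d/s per hop): 0.0866667, 10.5238 ms; sum = 10.6105 ms.
End-to-end = 11.3 ms.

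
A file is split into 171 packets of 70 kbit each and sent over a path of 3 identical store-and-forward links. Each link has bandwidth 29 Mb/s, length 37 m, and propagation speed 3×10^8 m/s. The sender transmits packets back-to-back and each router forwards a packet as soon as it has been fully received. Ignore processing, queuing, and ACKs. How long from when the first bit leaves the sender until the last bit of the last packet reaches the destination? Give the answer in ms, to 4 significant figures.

417.6 ms

Per-hop transmission t_tx = L/R = 70000/29000000 = 2.41379 ms.
Per-hop propagation t_prop = 37/300000000 = 0.000123333 ms.
Pipeline fill: first packet needs 3·t_tx to clear all hops; remaining 170 packets each add one t_tx.
Total = (3+171-1)·t_tx + 3·t_prop = 173·2.41379 + 3·0.000123333 = 417.6 ms.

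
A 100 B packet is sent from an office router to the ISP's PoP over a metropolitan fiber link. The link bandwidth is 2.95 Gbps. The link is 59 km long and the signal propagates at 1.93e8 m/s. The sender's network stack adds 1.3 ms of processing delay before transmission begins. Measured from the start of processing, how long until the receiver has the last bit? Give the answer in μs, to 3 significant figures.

L = 100 × 8 = 800 bits.
Transmission delay = L/R = 800 / 2950000000 = 0.271186 μs.
Propagation delay = d/s = 59000 m / 193000000 m/s = 305.699 μs.
Plus processing delay 1.3 ms = 1300 μs.
Total = 1610 μs.

1610 μs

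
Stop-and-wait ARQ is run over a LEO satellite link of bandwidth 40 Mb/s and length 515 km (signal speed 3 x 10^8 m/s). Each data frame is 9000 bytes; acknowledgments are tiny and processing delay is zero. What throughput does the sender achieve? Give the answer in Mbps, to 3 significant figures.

13.8 Mbps

t_tx = L/R = 72000/40000000 = 0.0018 s.
t_prop = 515000/300000000 = 0.00171667 s; RTT = 0.00343333 s.
Cycle = t_tx + RTT = 0.00523333 s.
Throughput = L / cycle = 72000 / 0.00523333 = 13.8 Mbps.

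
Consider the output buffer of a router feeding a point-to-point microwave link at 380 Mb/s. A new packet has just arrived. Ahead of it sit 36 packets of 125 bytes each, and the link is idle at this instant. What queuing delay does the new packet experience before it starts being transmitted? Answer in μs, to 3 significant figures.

Each queued packet: L/R = 1000/380000000 = 2.63158 μs.
36 queued → 94.7368 μs.
Queuing delay = 94.7 μs.

94.7 μs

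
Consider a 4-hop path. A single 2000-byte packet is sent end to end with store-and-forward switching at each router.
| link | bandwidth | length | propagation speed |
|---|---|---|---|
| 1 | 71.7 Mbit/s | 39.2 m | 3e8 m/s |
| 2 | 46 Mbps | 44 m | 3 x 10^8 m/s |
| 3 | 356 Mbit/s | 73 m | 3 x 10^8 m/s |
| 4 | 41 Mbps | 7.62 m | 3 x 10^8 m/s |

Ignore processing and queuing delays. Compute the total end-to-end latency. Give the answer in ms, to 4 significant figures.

L = 2000 × 8 = 16000 bits.
Transmission delays (L/R per hop): 0.223152, 0.347826, 0.0449438, 0.390244 ms; sum = 1.00617 ms.
Propagation delays (d/s per hop): 0.000130667, 0.000146667, 0.000243333, 2.54e-05 ms; sum = 0.000546067 ms.
End-to-end = 1.007 ms.

1.007 ms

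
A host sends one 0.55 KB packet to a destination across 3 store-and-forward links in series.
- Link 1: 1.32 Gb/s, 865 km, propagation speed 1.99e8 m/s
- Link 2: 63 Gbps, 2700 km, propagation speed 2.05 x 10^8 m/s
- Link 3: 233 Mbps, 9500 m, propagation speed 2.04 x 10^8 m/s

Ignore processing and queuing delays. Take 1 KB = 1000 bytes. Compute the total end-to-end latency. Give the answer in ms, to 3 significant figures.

17.6 ms

L = 4400 bits.
Transmission delays (L/R per hop): 0.00333333, 6.98413e-05, 0.0188841 ms; sum = 0.0222873 ms.
Propagation delays (d/s per hop): 4.34673, 13.1707, 0.0465686 ms; sum = 17.564 ms.
End-to-end = 17.6 ms.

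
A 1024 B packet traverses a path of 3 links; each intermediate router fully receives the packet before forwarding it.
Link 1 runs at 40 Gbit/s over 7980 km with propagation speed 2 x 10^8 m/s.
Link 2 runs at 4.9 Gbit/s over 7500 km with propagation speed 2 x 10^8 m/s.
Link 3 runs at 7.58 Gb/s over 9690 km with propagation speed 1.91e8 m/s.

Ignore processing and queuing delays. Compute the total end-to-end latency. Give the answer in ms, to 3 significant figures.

L = 1024 × 8 = 8192 bits.
Transmission delays (L/R per hop): 0.0002048, 0.00167184, 0.00108074 ms; sum = 0.00295738 ms.
Propagation delays (d/s per hop): 39.9, 37.5, 50.733 ms; sum = 128.133 ms.
End-to-end = 128 ms.

128 ms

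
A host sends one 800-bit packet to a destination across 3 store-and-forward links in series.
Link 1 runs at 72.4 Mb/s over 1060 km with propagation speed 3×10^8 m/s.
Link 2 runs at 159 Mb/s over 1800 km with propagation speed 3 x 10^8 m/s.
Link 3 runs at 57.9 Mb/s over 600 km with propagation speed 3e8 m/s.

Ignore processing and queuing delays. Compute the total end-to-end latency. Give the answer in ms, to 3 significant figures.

Transmission delays (L/R per hop): 0.0110497, 0.00503145, 0.0138169 ms; sum = 0.0298981 ms.
Propagation delays (d/s per hop): 3.53333, 6, 2 ms; sum = 11.5333 ms.
End-to-end = 11.6 ms.

11.6 ms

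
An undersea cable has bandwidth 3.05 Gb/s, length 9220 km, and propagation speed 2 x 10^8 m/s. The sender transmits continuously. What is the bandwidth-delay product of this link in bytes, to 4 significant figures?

17580000 bytes

Propagation delay = 9220000 / 200000000 = 0.0461 s.
BDP = R × t_prop = 3050000000 × 0.0461 = 140605000 bits.
In bytes: 140605000/8 = 17580000 bytes.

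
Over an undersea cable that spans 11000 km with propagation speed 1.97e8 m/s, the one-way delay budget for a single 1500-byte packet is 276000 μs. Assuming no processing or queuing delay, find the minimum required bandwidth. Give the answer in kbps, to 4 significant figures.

L = 12000 bits.
Propagation delay = 11000000 / 197000000 = 55837.6 μs.
Transmission budget = 276000 − 55837.6 = 220162 μs.
R ≥ L / t_tx = 12000 bits / 0.220162 s = 54.51 kbps.

54.51 kbps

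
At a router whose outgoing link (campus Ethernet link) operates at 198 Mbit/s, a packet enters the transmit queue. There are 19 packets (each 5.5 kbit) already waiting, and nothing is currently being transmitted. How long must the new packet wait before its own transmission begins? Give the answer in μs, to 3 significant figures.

528 μs

Each queued packet: L/R = 5500/198000000 = 27.7778 μs.
19 queued → 527.778 μs.
Queuing delay = 528 μs.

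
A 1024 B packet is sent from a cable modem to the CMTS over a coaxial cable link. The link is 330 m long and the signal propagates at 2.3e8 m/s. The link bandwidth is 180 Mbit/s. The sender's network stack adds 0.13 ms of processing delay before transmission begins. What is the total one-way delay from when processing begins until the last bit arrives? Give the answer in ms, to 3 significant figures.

0.177 ms

L = 1024 × 8 = 8192 bits.
Transmission delay = L/R = 8192 / 180000000 = 0.0455111 ms.
Propagation delay = d/s = 330 m / 2.3e+08 m/s = 0.00143478 ms.
Plus processing delay 0.13 ms = 0.13 ms.
Total = 0.177 ms.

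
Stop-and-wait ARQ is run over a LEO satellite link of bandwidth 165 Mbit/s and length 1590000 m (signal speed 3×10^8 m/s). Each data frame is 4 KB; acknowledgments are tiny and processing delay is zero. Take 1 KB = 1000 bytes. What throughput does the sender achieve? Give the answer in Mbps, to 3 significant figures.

2.96 Mbps

t_tx = L/R = 32000/165000000 = 0.000193939 s.
t_prop = 1590000/300000000 = 0.0053 s; RTT = 0.0106 s.
Cycle = t_tx + RTT = 0.0107939 s.
Throughput = L / cycle = 32000 / 0.0107939 = 2.96 Mbps.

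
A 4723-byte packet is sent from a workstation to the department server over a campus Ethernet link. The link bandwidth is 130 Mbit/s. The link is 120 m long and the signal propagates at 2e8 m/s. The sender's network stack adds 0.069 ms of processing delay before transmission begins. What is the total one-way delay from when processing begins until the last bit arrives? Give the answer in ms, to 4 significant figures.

0.3602 ms

L = 4723 × 8 = 37784 bits.
Transmission delay = L/R = 37784 / 130000000 = 0.290646 ms.
Propagation delay = d/s = 120 m / 200000000 m/s = 0.0006 ms.
Plus processing delay 0.069 ms = 0.069 ms.
Total = 0.3602 ms.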